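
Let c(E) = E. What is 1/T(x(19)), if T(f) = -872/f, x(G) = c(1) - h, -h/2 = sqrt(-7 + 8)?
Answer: -3/872 ≈ -0.0034404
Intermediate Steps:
h = -2 (h = -2*sqrt(-7 + 8) = -2*sqrt(1) = -2*1 = -2)
x(G) = 3 (x(G) = 1 - 1*(-2) = 1 + 2 = 3)
1/T(x(19)) = 1/(-872/3) = -3/872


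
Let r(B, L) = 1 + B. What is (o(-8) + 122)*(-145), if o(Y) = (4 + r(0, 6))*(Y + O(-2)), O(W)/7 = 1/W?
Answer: -18705/2 ≈ -9352.5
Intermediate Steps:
O(W) = 7/W
o(Y) = -35/2 + 5*Y (o(Y) = (4 + (1 + 0))*(Y + 7/(-2)) = (4 + 1)*(Y + 7*(-½)) = 5*(Y - 7/2) = 5*(-7/2 + Y) = -35/2 + 5*Y)
(o(-8) + 122)*(-145) = ((-35/2 + 5*(-8)) + 122)*(-145) = ((-35/2 - 40) + 122)*(-145) = (-115/2 + 122)*(-145) = (129/2)*(-145) = -18705/2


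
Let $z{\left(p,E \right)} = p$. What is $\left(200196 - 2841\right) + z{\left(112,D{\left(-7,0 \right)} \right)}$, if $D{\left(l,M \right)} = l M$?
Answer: $197467$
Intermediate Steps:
$D{\left(l,M \right)} = M l$
$\left(200196 - 2841\right) + z{\left(112,D{\left(-7,0 \right)} \right)} = \left(200196 - 2841\right) + 112 = 197355 + 112 = 197467$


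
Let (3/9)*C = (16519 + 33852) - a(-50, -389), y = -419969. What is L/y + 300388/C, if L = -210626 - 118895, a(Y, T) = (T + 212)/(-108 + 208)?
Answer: 17595030460151/6346500553239 ≈ 2.7724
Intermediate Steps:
a(Y, T) = 53/25 + T/100 (a(Y, T) = (212 + T)/100 = (212 + T)*(1/100) = 53/25 + T/100)
L = -329521
C = 15111831/100 (C = 3*((16519 + 33852) - (53/25 + (1/100)*(-389))) = 3*(50371 - (53/25 - 389/100)) = 3*(50371 - 1*(-177/100)) = 3*(50371 + 177/100) = 3*(5037277/100) = 15111831/100 ≈ 1.5112e+5)
L/y + 300388/C = -329521/(-419969) + 300388/(15111831/100) = -329521*(-1/419969) + 300388*(100/15111831) = 329521/419969 + 30038800/15111831 = 17595030460151/6346500553239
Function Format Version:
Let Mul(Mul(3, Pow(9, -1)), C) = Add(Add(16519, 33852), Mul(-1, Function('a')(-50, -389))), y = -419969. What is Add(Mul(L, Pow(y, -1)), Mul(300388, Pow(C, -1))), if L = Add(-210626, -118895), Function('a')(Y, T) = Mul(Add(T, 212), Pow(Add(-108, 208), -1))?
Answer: Rational(17595030460151, 6346500553239) ≈ 2.7724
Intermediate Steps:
Function('a')(Y, T) = Add(Rational(53, 25), Mul(Rational(1, 100), T)) (Function('a')(Y, T) = Mul(Add(212, T), Pow(100, -1)) = Mul(Add(212, T), Rational(1, 100)) = Add(Rational(53, 25), Mul(Rational(1, 100), T)))
L = -329521
C = Rational(15111831, 100) (C = Mul(3, Add(Add(16519, 33852), Mul(-1, Add(Rational(53, 25), Mul(Rational(1, 100), -389))))) = Mul(3, Add(50371, Mul(-1, Add(Rational(53, 25), Rational(-389, 100))))) = Mul(3, Add(50371, Mul(-1, Rational(-177, 100)))) = Mul(3, Add(50371, Rational(177, 100))) = Mul(3, Rational(5037277, 100)) = Rational(15111831, 100) ≈ 1.5112e+5)
Add(Mul(L, Pow(y, -1)), Mul(300388, Pow(C, -1))) = Add(Mul(-329521, Pow(-419969, -1)), Mul(300388, Pow(Rational(15111831, 100), -1))) = Add(Mul(-329521, Rational(-1, 419969)), Mul(300388, Rational(100, 15111831))) = Add(Rational(329521, 419969), Rational(30038800, 15111831)) = Rational(17595030460151, 6346500553239)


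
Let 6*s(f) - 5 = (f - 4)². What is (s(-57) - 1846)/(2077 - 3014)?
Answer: 1225/937 ≈ 1.3074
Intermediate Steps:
s(f) = ⅚ + (-4 + f)²/6 (s(f) = ⅚ + (f - 4)²/6 = ⅚ + (-4 + f)²/6)
(s(-57) - 1846)/(2077 - 3014) = ((⅚ + (-4 - 57)²/6) - 1846)/(2077 - 3014) = ((⅚ + (⅙)*(-61)²) - 1846)/(-937) = ((⅚ + (⅙)*3721) - 1846)*(-1/937) = ((⅚ + 3721/6) - 1846)*(-1/937) = (621 - 1846)*(-1/937) = -1225*(-1/937) = 1225/937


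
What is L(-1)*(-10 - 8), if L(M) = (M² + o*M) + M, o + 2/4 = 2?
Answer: 27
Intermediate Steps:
o = 3/2 (o = -½ + 2 = 3/2 ≈ 1.5000)
L(M) = M² + 5*M/2 (L(M) = (M² + 3*M/2) + M = M² + 5*M/2)
L(-1)*(-10 - 8) = ((½)*(-1)*(5 + 2*(-1)))*(-10 - 8) = ((½)*(-1)*(5 - 2))*(-18) = ((½)*(-1)*3)*(-18) = -3/2*(-18) = 27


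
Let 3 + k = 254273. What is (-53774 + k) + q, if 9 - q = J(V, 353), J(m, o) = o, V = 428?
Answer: 200152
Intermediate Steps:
q = -344 (q = 9 - 1*353 = 9 - 353 = -344)
k = 254270 (k = -3 + 254273 = 254270)
(-53774 + k) + q = (-53774 + 254270) - 344 = 200496 - 344 = 200152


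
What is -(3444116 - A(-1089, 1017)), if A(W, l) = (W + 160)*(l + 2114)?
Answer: -6352815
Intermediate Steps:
A(W, l) = (160 + W)*(2114 + l)
-(3444116 - A(-1089, 1017)) = -(3444116 - (338240 + 160*1017 + 2114*(-1089) - 1089*1017)) = -(3444116 - (338240 + 162720 - 2302146 - 1107513)) = -(3444116 - 1*(-2908699)) = -(3444116 + 2908699) = -1*6352815 = -6352815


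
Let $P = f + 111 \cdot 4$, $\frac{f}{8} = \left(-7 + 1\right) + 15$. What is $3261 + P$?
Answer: $3777$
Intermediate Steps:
$f = 72$ ($f = 8 \left(\left(-7 + 1\right) + 15\right) = 8 \left(-6 + 15\right) = 8 \cdot 9 = 72$)
$P = 516$ ($P = 72 + 111 \cdot 4 = 72 + 444 = 516$)
$3261 + P = 3261 + 516 = 3777$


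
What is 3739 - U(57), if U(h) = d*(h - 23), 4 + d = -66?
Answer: 6119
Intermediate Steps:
d = -70 (d = -4 - 66 = -70)
U(h) = 1610 - 70*h (U(h) = -70*(h - 23) = -70*(-23 + h) = 1610 - 70*h)
3739 - U(57) = 3739 - (1610 - 70*57) = 3739 - (1610 - 3990) = 3739 - 1*(-2380) = 3739 + 2380 = 6119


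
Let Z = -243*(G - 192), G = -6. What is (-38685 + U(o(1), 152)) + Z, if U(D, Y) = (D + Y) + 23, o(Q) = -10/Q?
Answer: 9594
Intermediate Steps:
U(D, Y) = 23 + D + Y
Z = 48114 (Z = -243*(-6 - 192) = -243*(-198) = 48114)
(-38685 + U(o(1), 152)) + Z = (-38685 + (23 - 10/1 + 152)) + 48114 = (-38685 + (23 - 10*1 + 152)) + 48114 = (-38685 + (23 - 10 + 152)) + 48114 = (-38685 + 165) + 48114 = -38520 + 48114 = 9594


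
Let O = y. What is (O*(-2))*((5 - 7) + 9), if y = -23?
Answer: 322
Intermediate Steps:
O = -23
(O*(-2))*((5 - 7) + 9) = (-23*(-2))*((5 - 7) + 9) = 46*(-2 + 9) = 46*7 = 322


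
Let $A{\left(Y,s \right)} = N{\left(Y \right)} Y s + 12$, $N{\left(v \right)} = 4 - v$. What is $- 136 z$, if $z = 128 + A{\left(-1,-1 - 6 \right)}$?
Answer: $-23800$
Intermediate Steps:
$A{\left(Y,s \right)} = 12 + Y s \left(4 - Y\right)$ ($A{\left(Y,s \right)} = \left(4 - Y\right) Y s + 12 = Y \left(4 - Y\right) s + 12 = Y s \left(4 - Y\right) + 12 = 12 + Y s \left(4 - Y\right)$)
$z = 175$ ($z = 128 - \left(-12 - \left(-1 - 6\right) \left(-4 - 1\right)\right) = 128 - \left(-12 - \left(-1 - 6\right) \left(-5\right)\right) = 128 - \left(-12 - \left(-7\right) \left(-5\right)\right) = 128 + \left(12 + 35\right) = 128 + 47 = 175$)
$- 136 z = \left(-136\right) 175 = -23800$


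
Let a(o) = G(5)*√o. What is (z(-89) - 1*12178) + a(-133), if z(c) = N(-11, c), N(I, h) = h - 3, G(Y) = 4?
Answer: -12270 + 4*I*√133 ≈ -12270.0 + 46.13*I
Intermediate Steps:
N(I, h) = -3 + h
z(c) = -3 + c
a(o) = 4*√o
(z(-89) - 1*12178) + a(-133) = ((-3 - 89) - 1*12178) + 4*√(-133) = (-92 - 12178) + 4*(I*√133) = -12270 + 4*I*√133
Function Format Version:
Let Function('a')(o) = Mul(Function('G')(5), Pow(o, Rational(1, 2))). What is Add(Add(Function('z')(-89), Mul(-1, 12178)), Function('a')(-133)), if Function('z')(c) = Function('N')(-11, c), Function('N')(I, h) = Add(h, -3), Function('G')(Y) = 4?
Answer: Add(-12270, Mul(4, I, Pow(133, Rational(1, 2)))) ≈ Add(-12270., Mul(46.130, I))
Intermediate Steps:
Function('N')(I, h) = Add(-3, h)
Function('z')(c) = Add(-3, c)
Function('a')(o) = Mul(4, Pow(o, Rational(1, 2)))
Add(Add(Function('z')(-89), Mul(-1, 12178)), Function('a')(-133)) = Add(Add(Add(-3, -89), Mul(-1, 12178)), Mul(4, Pow(-133, Rational(1, 2)))) = Add(Add(-92, -12178), Mul(4, Mul(I, Pow(133, Rational(1, 2))))) = Add(-12270, Mul(4, I, Pow(133, Rational(1, 2))))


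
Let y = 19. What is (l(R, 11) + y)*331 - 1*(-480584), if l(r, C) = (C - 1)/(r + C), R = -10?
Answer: 490183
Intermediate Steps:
l(r, C) = (-1 + C)/(C + r)
(l(R, 11) + y)*331 - 1*(-480584) = ((-1 + 11)/(11 - 10) + 19)*331 - 1*(-480584) = (10/1 + 19)*331 + 480584 = (1*10 + 19)*331 + 480584 = (10 + 19)*331 + 480584 = 29*331 + 480584 = 9599 + 480584 = 490183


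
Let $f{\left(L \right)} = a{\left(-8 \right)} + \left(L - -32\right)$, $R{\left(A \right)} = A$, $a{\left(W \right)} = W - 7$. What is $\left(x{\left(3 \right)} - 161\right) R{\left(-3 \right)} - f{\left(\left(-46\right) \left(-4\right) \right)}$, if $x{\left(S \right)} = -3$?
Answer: $291$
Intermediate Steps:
$a{\left(W \right)} = -7 + W$
$f{\left(L \right)} = 17 + L$ ($f{\left(L \right)} = \left(-7 - 8\right) + \left(L - -32\right) = -15 + \left(L + 32\right) = -15 + \left(32 + L\right) = 17 + L$)
$\left(x{\left(3 \right)} - 161\right) R{\left(-3 \right)} - f{\left(\left(-46\right) \left(-4\right) \right)} = \left(-3 - 161\right) \left(-3\right) - \left(17 - -184\right) = \left(-164\right) \left(-3\right) - \left(17 + 184\right) = 492 - 201 = 291$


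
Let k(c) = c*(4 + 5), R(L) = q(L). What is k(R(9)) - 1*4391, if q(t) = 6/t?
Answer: -4385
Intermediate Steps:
R(L) = 6/L
k(c) = 9*c (k(c) = c*9 = 9*c)
k(R(9)) - 1*4391 = 9*(6/9) - 1*4391 = 9*(6*(⅑)) - 4391 = 9*(⅔) - 4391 = 6 - 4391 = -4385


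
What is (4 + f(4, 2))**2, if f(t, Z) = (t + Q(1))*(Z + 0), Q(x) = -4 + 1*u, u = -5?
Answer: 36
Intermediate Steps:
Q(x) = -9 (Q(x) = -4 + 1*(-5) = -4 - 5 = -9)
f(t, Z) = Z*(-9 + t) (f(t, Z) = (t - 9)*(Z + 0) = (-9 + t)*Z = Z*(-9 + t))
(4 + f(4, 2))**2 = (4 + 2*(-9 + 4))**2 = (4 + 2*(-5))**2 = (4 - 10)**2 = (-6)**2 = 36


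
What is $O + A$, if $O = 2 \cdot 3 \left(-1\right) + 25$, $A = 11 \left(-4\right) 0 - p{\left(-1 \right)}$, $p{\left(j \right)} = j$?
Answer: $20$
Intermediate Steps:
$A = 1$ ($A = 11 \left(-4\right) 0 - -1 = \left(-44\right) 0 + 1 = 0 + 1 = 1$)
$O = 19$ ($O = 2 \left(-3\right) + 25 = -6 + 25 = 19$)
$O + A = 19 + 1 = 20$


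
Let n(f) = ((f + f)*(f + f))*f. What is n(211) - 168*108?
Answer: 37557580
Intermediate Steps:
n(f) = 4*f³ (n(f) = ((2*f)*(2*f))*f = (4*f²)*f = 4*f³)
n(211) - 168*108 = 4*211³ - 168*108 = 4*9393931 - 18144 = 37575724 - 18144 = 37557580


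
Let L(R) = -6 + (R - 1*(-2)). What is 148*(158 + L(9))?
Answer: 24124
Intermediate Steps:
L(R) = -4 + R (L(R) = -6 + (R + 2) = -6 + (2 + R) = -4 + R)
148*(158 + L(9)) = 148*(158 + (-4 + 9)) = 148*(158 + 5) = 148*163 = 24124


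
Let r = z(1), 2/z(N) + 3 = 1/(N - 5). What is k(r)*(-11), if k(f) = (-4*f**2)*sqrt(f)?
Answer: 5632*I*sqrt(26)/2197 ≈ 13.071*I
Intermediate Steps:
z(N) = 2/(-3 + 1/(-5 + N)) (z(N) = 2/(-3 + 1/(N - 5)) = 2/(-3 + 1/(-5 + N)))
r = -8/13 (r = 2*(5 - 1*1)/(-16 + 3*1) = 2*(5 - 1)/(-16 + 3) = 2*4/(-13) = 2*(-1/13)*4 = -8/13 ≈ -0.61539)
k(f) = -4*f**(5/2)
k(r)*(-11) = -512*I*sqrt(26)/2197*(-11) = 5632*I*sqrt(26)/2197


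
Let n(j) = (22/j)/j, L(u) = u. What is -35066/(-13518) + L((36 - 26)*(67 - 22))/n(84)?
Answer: 10730781263/74349 ≈ 1.4433e+5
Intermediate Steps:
n(j) = 22/j**2
-35066/(-13518) + L((36 - 26)*(67 - 22))/n(84) = -35066/(-13518) + ((36 - 26)*(67 - 22))/((22/84**2)) = -35066*(-1/13518) + (10*45)/((22*(1/7056))) = 17533/6759 + 450/(11/3528) = 17533/6759 + 450*(3528/11) = 17533/6759 + 1587600/11 = 10730781263/74349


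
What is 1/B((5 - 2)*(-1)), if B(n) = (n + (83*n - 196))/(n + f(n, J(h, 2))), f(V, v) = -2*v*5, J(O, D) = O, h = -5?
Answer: -47/448 ≈ -0.10491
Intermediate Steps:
f(V, v) = -10*v
B(n) = (-196 + 84*n)/(50 + n) (B(n) = (n + (83*n - 196))/(n - 10*(-5)) = (n + (-196 + 83*n))/(n + 50) = (-196 + 84*n)/(50 + n))
1/B((5 - 2)*(-1)) = 1/(28*(-7 + 3*((5 - 2)*(-1)))/(50 + (5 - 2)*(-1))) = 1/(28*(-7 + 3*(3*(-1)))/(50 + 3*(-1))) = 1/(28*(-7 + 3*(-3))/(50 - 3)) = 1/(28*(-7 - 9)/47) = 1/(28*(1/47)*(-16)) = 1/(-448/47) = -47/448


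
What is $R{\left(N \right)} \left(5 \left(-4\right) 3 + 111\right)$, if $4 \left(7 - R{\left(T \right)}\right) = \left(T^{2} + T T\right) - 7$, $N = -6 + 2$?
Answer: $\frac{153}{4} \approx 38.25$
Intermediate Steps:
$N = -4$
$R{\left(T \right)} = \frac{35}{4} - \frac{T^{2}}{2}$ ($R{\left(T \right)} = 7 - \frac{\left(T^{2} + T T\right) - 7}{4} = 7 - \frac{\left(T^{2} + T^{2}\right) - 7}{4} = 7 - \frac{2 T^{2} - 7}{4} = 7 - \frac{-7 + 2 T^{2}}{4} = 7 - \left(- \frac{7}{4} + \frac{T^{2}}{2}\right) = \frac{35}{4} - \frac{T^{2}}{2}$)
$R{\left(N \right)} \left(5 \left(-4\right) 3 + 111\right) = \left(\frac{35}{4} - \frac{\left(-4\right)^{2}}{2}\right) \left(5 \left(-4\right) 3 + 111\right) = \left(\frac{35}{4} - 8\right) \left(\left(-20\right) 3 + 111\right) = \left(\frac{35}{4} - 8\right) \left(-60 + 111\right) = \frac{3}{4} \cdot 51 = \frac{153}{4}$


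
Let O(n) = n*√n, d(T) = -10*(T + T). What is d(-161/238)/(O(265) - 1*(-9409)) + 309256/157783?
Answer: 183966848383861/93773131202508 - 30475*√265/594317076 ≈ 1.9610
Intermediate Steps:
d(T) = -20*T
O(n) = n^(3/2)
d(-161/238)/(O(265) - 1*(-9409)) + 309256/157783 = (-(-3220)/238)/(265^(3/2) - 1*(-9409)) + 309256/157783 = (-(-3220)/238)/(265*√265 + 9409) + 309256*(1/157783) = (-20*(-23/34))/(9409 + 265*√265) + 309256/157783 = 230/(17*(9409 + 265*√265)) + 309256/157783 = 309256/157783 + 230/(17*(9409 + 265*√265))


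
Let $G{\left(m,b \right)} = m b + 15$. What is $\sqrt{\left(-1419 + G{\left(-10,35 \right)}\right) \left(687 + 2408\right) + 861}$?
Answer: $i \sqrt{5427769} \approx 2329.8 i$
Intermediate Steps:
$G{\left(m,b \right)} = 15 + b m$ ($G{\left(m,b \right)} = b m + 15 = 15 + b m$)
$\sqrt{\left(-1419 + G{\left(-10,35 \right)}\right) \left(687 + 2408\right) + 861} = \sqrt{\left(-1419 + \left(15 + 35 \left(-10\right)\right)\right) \left(687 + 2408\right) + 861} = \sqrt{\left(-1419 + \left(15 - 350\right)\right) 3095 + 861} = \sqrt{\left(-1419 - 335\right) 3095 + 861} = \sqrt{\left(-1754\right) 3095 + 861} = \sqrt{-5428630 + 861} = \sqrt{-5427769} = i \sqrt{5427769}$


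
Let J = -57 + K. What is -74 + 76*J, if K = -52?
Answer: -8358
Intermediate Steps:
J = -109 (J = -57 - 52 = -109)
-74 + 76*J = -74 + 76*(-109) = -74 - 8284 = -8358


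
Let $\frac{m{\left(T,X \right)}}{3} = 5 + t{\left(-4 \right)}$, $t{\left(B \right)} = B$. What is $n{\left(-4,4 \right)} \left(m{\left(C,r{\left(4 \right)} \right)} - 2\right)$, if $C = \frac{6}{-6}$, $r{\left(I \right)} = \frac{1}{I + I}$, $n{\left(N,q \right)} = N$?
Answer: $-4$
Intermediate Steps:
$r{\left(I \right)} = \frac{1}{2 I}$
$C = -1$ ($C = 6 \left(- \frac{1}{6}\right) = -1$)
$m{\left(T,X \right)} = 3$ ($m{\left(T,X \right)} = 3 \left(5 - 4\right) = 3 \cdot 1 = 3$)
$n{\left(-4,4 \right)} \left(m{\left(C,r{\left(4 \right)} \right)} - 2\right) = - 4 \left(3 - 2\right) = \left(-4\right) 1 = -4$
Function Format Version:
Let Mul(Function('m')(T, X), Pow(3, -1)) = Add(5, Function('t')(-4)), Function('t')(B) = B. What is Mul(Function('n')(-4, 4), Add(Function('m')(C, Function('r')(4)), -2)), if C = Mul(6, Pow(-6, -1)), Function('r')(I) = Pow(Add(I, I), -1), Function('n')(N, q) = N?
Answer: -4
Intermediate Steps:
Function('r')(I) = Mul(Rational(1, 2), Pow(I, -1)) (Function('r')(I) = Pow(Mul(2, I), -1) = Mul(Rational(1, 2), Pow(I, -1)))
C = -1 (C = Mul(6, Rational(-1, 6)) = -1)
Function('m')(T, X) = 3 (Function('m')(T, X) = Mul(3, Add(5, -4)) = Mul(3, 1) = 3)
Mul(Function('n')(-4, 4), Add(Function('m')(C, Function('r')(4)), -2)) = Mul(-4, Add(3, -2)) = Mul(-4, 1) = -4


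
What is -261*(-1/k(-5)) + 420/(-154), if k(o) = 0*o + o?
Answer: -3021/55 ≈ -54.927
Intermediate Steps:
k(o) = o (k(o) = 0 + o = o)
-261*(-1/k(-5)) + 420/(-154) = -261/((-1*(-5))) + 420/(-154) = -261/5 + 420*(-1/154) = -261*1/5 - 30/11 = -261/5 - 30/11 = -3021/55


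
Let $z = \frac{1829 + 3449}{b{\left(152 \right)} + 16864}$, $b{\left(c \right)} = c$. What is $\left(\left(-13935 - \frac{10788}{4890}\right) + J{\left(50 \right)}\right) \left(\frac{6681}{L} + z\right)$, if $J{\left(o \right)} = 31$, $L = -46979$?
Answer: $- \frac{380442795236107}{162876662790} \approx -2335.8$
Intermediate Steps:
$z = \frac{2639}{8508}$ ($z = \frac{1829 + 3449}{152 + 16864} = \frac{5278}{17016} = 5278 \cdot \frac{1}{17016} = \frac{2639}{8508} \approx 0.31018$)
$\left(\left(-13935 - \frac{10788}{4890}\right) + J{\left(50 \right)}\right) \left(\frac{6681}{L} + z\right) = \left(\left(-13935 - \frac{10788}{4890}\right) + 31\right) \left(\frac{6681}{-46979} + \frac{2639}{8508}\right) = \left(\left(-13935 - \frac{1798}{815}\right) + 31\right) \left(6681 \left(- \frac{1}{46979}\right) + \frac{2639}{8508}\right) = \left(\left(-13935 - \frac{1798}{815}\right) + 31\right) \left(- \frac{6681}{46979} + \frac{2639}{8508}\right) = \left(- \frac{11358823}{815} + 31\right) \frac{67135633}{399697332} = \left(- \frac{11333558}{815}\right) \frac{67135633}{399697332} = - \frac{380442795236107}{162876662790}$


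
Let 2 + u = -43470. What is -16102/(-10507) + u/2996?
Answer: -14589954/1124249 ≈ -12.978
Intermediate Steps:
u = -43472 (u = -2 - 43470 = -43472)
-16102/(-10507) + u/2996 = -16102/(-10507) - 43472/2996 = -16102*(-1/10507) - 43472*1/2996 = 16102/10507 - 10868/749 = -14589954/1124249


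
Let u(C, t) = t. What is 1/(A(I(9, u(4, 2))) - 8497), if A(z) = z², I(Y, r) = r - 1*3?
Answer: -1/8496 ≈ -0.00011770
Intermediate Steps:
I(Y, r) = -3 + r (I(Y, r) = r - 3 = -3 + r)
1/(A(I(9, u(4, 2))) - 8497) = 1/((-3 + 2)² - 8497) = 1/((-1)² - 8497) = 1/(1 - 8497) = 1/(-8496) = -1/8496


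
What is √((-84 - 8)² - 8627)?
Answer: I*√163 ≈ 12.767*I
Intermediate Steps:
√((-84 - 8)² - 8627) = √((-92)² - 8627) = √(8464 - 8627) = √(-163) = I*√163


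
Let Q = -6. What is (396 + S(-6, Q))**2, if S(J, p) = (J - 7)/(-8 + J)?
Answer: 30880249/196 ≈ 1.5755e+5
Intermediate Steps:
S(J, p) = (-7 + J)/(-8 + J)
(396 + S(-6, Q))**2 = (396 + (-7 - 6)/(-8 - 6))**2 = (396 - 13/(-14))**2 = (396 - 1/14*(-13))**2 = (396 + 13/14)**2 = (5557/14)**2 = 30880249/196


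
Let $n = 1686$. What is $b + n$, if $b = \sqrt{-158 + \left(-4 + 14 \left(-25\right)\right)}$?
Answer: $1686 + 16 i \sqrt{2} \approx 1686.0 + 22.627 i$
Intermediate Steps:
$b = 16 i \sqrt{2}$ ($b = \sqrt{-158 - 354} = \sqrt{-512} = 16 i \sqrt{2} \approx 22.627 i$)
$b + n = 16 i \sqrt{2} + 1686 = 1686 + 16 i \sqrt{2}$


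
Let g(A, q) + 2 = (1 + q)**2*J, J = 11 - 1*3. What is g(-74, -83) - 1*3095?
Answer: 50695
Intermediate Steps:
J = 8 (J = 11 - 3 = 8)
g(A, q) = -2 + 8*(1 + q)**2 (g(A, q) = -2 + (1 + q)**2*8 = -2 + 8*(1 + q)**2)
g(-74, -83) - 1*3095 = (-2 + 8*(1 - 83)**2) - 1*3095 = (-2 + 8*(-82)**2) - 3095 = (-2 + 8*6724) - 3095 = (-2 + 53792) - 3095 = 53790 - 3095 = 50695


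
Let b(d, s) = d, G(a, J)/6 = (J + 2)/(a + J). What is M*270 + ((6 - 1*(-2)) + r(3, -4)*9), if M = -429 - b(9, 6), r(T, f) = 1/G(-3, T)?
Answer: -118252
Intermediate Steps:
G(a, J) = 6*(2 + J)/(J + a) (G(a, J) = 6*((J + 2)/(a + J)) = 6*((2 + J)/(J + a)) = 6*(2 + J)/(J + a))
r(T, f) = (-3 + T)/(6*(2 + T)) (r(T, f) = 1/(6*(2 + T)/(T - 3)) = 1/(6*(2 + T)/(-3 + T)) = (-3 + T)/(6*(2 + T)))
M = -438 (M = -429 - 1*9 = -429 - 9 = -438)
M*270 + ((6 - 1*(-2)) + r(3, -4)*9) = -438*270 + ((6 - 1*(-2)) + ((-3 + 3)/(6*(2 + 3)))*9) = -118260 + ((6 + 2) + ((⅙)*0/5)*9) = -118260 + (8 + ((⅙)*(⅕)*0)*9) = -118260 + (8 + 0*9) = -118260 + (8 + 0) = -118260 + 8 = -118252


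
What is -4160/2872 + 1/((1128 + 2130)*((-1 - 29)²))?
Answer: -1524743641/1052659800 ≈ -1.4485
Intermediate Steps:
-4160/2872 + 1/((1128 + 2130)*((-1 - 29)²)) = -4160*1/2872 + 1/(3258*((-30)²)) = -520/359 + (1/3258)/900 = -520/359 + (1/3258)*(1/900) = -520/359 + 1/2932200 = -1524743641/1052659800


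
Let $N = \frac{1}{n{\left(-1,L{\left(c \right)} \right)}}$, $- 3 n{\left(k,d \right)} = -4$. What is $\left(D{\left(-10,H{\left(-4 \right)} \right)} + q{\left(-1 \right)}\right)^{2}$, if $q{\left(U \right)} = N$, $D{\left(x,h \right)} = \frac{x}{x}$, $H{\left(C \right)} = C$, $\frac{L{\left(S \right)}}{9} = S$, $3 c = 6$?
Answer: $\frac{49}{16} \approx 3.0625$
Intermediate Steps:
$c = 2$ ($c = \frac{1}{3} \cdot 6 = 2$)
$L{\left(S \right)} = 9 S$
$n{\left(k,d \right)} = \frac{4}{3}$ ($n{\left(k,d \right)} = \left(- \frac{1}{3}\right) \left(-4\right) = \frac{4}{3}$)
$D{\left(x,h \right)} = 1$
$N = \frac{3}{4}$ ($N = \frac{1}{\frac{4}{3}} = \frac{3}{4} \approx 0.75$)
$q{\left(U \right)} = \frac{3}{4}$
$\left(D{\left(-10,H{\left(-4 \right)} \right)} + q{\left(-1 \right)}\right)^{2} = \left(1 + \frac{3}{4}\right)^{2} = \left(\frac{7}{4}\right)^{2} = \frac{49}{16}$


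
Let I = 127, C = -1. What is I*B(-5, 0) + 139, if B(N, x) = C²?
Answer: 266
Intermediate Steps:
B(N, x) = 1 (B(N, x) = (-1)² = 1)
I*B(-5, 0) + 139 = 127*1 + 139 = 127 + 139 = 266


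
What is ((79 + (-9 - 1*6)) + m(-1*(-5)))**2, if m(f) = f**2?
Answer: 7921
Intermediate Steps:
((79 + (-9 - 1*6)) + m(-1*(-5)))**2 = ((79 + (-9 - 1*6)) + (-1*(-5))**2)**2 = ((79 + (-9 - 6)) + 5**2)**2 = ((79 - 15) + 25)**2 = (64 + 25)**2 = 89**2 = 7921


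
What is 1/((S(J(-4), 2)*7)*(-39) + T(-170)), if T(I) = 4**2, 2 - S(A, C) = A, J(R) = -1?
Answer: -1/803 ≈ -0.0012453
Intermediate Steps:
S(A, C) = 2 - A
T(I) = 16
1/((S(J(-4), 2)*7)*(-39) + T(-170)) = 1/(((2 - 1*(-1))*7)*(-39) + 16) = 1/(((2 + 1)*7)*(-39) + 16) = 1/((3*7)*(-39) + 16) = 1/(21*(-39) + 16) = 1/(-819 + 16) = 1/(-803) = -1/803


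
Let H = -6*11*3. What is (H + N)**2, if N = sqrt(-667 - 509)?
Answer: 38028 - 5544*I*sqrt(6) ≈ 38028.0 - 13580.0*I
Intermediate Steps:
N = 14*I*sqrt(6) (N = sqrt(-1176) = 14*I*sqrt(6) ≈ 34.293*I)
H = -198 (H = -66*3 = -198)
(H + N)**2 = (-198 + 14*I*sqrt(6))**2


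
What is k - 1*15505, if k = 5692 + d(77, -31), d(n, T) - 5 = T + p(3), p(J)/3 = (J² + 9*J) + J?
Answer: -9722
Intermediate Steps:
p(J) = 3*J² + 30*J (p(J) = 3*((J² + 9*J) + J) = 3*(J² + 10*J) = 3*J² + 30*J)
d(n, T) = 122 + T (d(n, T) = 5 + (T + 3*3*(10 + 3)) = 5 + (T + 3*3*13) = 5 + (T + 117) = 5 + (117 + T) = 122 + T)
k = 5783 (k = 5692 + (122 - 31) = 5692 + 91 = 5783)
k - 1*15505 = 5783 - 1*15505 = 5783 - 15505 = -9722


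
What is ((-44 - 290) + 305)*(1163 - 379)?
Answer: -22736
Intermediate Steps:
((-44 - 290) + 305)*(1163 - 379) = (-334 + 305)*784 = -29*784 = -22736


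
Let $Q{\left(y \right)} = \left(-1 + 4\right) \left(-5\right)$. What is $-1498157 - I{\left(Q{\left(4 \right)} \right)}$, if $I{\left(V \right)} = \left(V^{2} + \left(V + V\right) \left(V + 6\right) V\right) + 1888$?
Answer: $-1496220$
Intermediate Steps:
$Q{\left(y \right)} = -15$ ($Q{\left(y \right)} = 3 \left(-5\right) = -15$)
$I{\left(V \right)} = 1888 + V^{2} + 2 V^{2} \left(6 + V\right)$ ($I{\left(V \right)} = \left(V^{2} + 2 V \left(6 + V\right) V\right) + 1888 = \left(V^{2} + 2 V^{2} \left(6 + V\right)\right) + 1888 = 1888 + V^{2} + 2 V^{2} \left(6 + V\right)$)
$-1498157 - I{\left(Q{\left(4 \right)} \right)} = -1498157 - \left(1888 + 2 \left(-15\right)^{3} + 13 \left(-15\right)^{2}\right) = -1498157 - \left(1888 + 2 \left(-3375\right) + 13 \cdot 225\right) = -1498157 - \left(1888 - 6750 + 2925\right) = -1498157 - -1937 = -1498157 + 1937 = -1496220$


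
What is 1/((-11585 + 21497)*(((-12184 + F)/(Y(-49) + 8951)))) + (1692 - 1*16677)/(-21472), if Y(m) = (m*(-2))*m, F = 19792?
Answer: 3924011701/5622271424 ≈ 0.69794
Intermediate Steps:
Y(m) = -2*m² (Y(m) = (-2*m)*m = -2*m²)
1/((-11585 + 21497)*(((-12184 + F)/(Y(-49) + 8951)))) + (1692 - 1*16677)/(-21472) = 1/((-11585 + 21497)*(((-12184 + 19792)/(-2*(-49)² + 8951)))) + (1692 - 1*16677)/(-21472) = 1/(9912*((7608/(-2*2401 + 8951)))) + (1692 - 16677)*(-1/21472) = 1/(9912*((7608/(-4802 + 8951)))) - 14985*(-1/21472) = 1/(9912*((7608/4149))) + 14985/21472 = 1/(9912*((7608*(1/4149)))) + 14985/21472 = 1/(9912*(2536/1383)) + 14985/21472 = (1/9912)*(1383/2536) + 14985/21472 = 461/8378944 + 14985/21472 = 3924011701/5622271424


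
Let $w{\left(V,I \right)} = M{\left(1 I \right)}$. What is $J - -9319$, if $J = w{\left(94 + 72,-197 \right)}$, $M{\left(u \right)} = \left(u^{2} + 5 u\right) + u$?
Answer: $46946$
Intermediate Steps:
$M{\left(u \right)} = u^{2} + 6 u$
$w{\left(V,I \right)} = I \left(6 + I\right)$ ($w{\left(V,I \right)} = 1 I \left(6 + 1 I\right) = I \left(6 + I\right)$)
$J = 37627$ ($J = - 197 \left(6 - 197\right) = \left(-197\right) \left(-191\right) = 37627$)
$J - -9319 = 37627 - -9319 = 37627 + 9319 = 46946$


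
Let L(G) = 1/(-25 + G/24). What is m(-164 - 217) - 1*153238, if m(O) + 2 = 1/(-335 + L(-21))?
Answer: -10627653927/69353 ≈ -1.5324e+5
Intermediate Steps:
L(G) = 1/(-25 + G/24) (L(G) = 1/(-25 + G*(1/24)) = 1/(-25 + G/24))
m(O) = -138913/69353 (m(O) = -2 + 1/(-335 + 24/(-600 - 21)) = -2 + 1/(-335 + 24/(-621)) = -2 + 1/(-335 + 24*(-1/621)) = -2 + 1/(-335 - 8/207) = -2 + 1/(-69353/207) = -2 - 207/69353 = -138913/69353)
m(-164 - 217) - 1*153238 = -138913/69353 - 1*153238 = -138913/69353 - 153238 = -10627653927/69353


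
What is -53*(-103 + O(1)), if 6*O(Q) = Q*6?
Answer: 5406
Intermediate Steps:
O(Q) = Q (O(Q) = (Q*6)/6 = (6*Q)/6 = Q)
-53*(-103 + O(1)) = -53*(-103 + 1) = -53*(-102) = 5406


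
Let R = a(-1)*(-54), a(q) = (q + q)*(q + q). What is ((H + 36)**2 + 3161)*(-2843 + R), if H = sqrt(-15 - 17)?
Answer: -13536075 - 880992*I*sqrt(2) ≈ -1.3536e+7 - 1.2459e+6*I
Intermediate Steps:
a(q) = 4*q**2 (a(q) = (2*q)*(2*q) = 4*q**2)
R = -216 (R = (4*(-1)**2)*(-54) = (4*1)*(-54) = 4*(-54) = -216)
H = 4*I*sqrt(2) (H = sqrt(-32) = 4*I*sqrt(2) ≈ 5.6569*I)
((H + 36)**2 + 3161)*(-2843 + R) = ((4*I*sqrt(2) + 36)**2 + 3161)*(-2843 - 216) = ((36 + 4*I*sqrt(2))**2 + 3161)*(-3059) = (3161 + (36 + 4*I*sqrt(2))**2)*(-3059) = -9669499 - 3059*(36 + 4*I*sqrt(2))**2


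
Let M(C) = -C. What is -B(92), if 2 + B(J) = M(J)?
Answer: 94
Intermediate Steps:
B(J) = -2 - J
-B(92) = -(-2 - 1*92) = -(-2 - 92) = -1*(-94) = 94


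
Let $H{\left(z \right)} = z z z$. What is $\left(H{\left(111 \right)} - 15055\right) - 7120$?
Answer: $1345456$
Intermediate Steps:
$H{\left(z \right)} = z^{3}$ ($H{\left(z \right)} = z^{2} z = z^{3}$)
$\left(H{\left(111 \right)} - 15055\right) - 7120 = \left(111^{3} - 15055\right) - 7120 = \left(1367631 - 15055\right) - 7120 = 1352576 - 7120 = 1345456$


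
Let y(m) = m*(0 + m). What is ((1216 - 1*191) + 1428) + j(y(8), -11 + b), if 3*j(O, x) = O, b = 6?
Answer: 7423/3 ≈ 2474.3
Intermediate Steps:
y(m) = m² (y(m) = m*m = m²)
j(O, x) = O/3
((1216 - 1*191) + 1428) + j(y(8), -11 + b) = ((1216 - 1*191) + 1428) + (⅓)*8² = ((1216 - 191) + 1428) + (⅓)*64 = (1025 + 1428) + 64/3 = 2453 + 64/3 = 7423/3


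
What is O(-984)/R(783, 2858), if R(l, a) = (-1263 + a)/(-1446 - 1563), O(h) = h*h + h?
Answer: -2910521448/1595 ≈ -1.8248e+6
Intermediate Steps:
O(h) = h + h**2 (O(h) = h**2 + h = h + h**2)
R(l, a) = 421/1003 - a/3009 (R(l, a) = (-1263 + a)/(-3009) = (-1263 + a)*(-1/3009) = 421/1003 - a/3009)
O(-984)/R(783, 2858) = (-984*(1 - 984))/(421/1003 - 1/3009*2858) = (-984*(-983))/(421/1003 - 2858/3009) = 967272/(-1595/3009) = 967272*(-3009/1595) = -2910521448/1595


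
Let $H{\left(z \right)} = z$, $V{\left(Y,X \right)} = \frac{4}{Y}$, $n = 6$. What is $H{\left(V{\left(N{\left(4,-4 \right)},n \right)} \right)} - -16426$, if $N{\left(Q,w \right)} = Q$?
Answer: $16427$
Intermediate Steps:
$H{\left(V{\left(N{\left(4,-4 \right)},n \right)} \right)} - -16426 = \frac{4}{4} - -16426 = 4 \cdot \frac{1}{4} + \left(-3838 + 20264\right) = 1 + 16426 = 16427$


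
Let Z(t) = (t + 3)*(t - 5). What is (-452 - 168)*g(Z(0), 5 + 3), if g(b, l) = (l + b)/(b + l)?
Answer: -620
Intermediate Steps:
Z(t) = (-5 + t)*(3 + t) (Z(t) = (3 + t)*(-5 + t) = (-5 + t)*(3 + t))
g(b, l) = 1 (g(b, l) = (b + l)/(b + l) = 1)
(-452 - 168)*g(Z(0), 5 + 3) = (-452 - 168)*1 = -620*1 = -620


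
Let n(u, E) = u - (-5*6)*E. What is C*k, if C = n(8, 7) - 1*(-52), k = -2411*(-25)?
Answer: 16274250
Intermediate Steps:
n(u, E) = u + 30*E (n(u, E) = u - (-30)*E = u + 30*E)
k = 60275
C = 270 (C = (8 + 30*7) - 1*(-52) = (8 + 210) + 52 = 218 + 52 = 270)
C*k = 270*60275 = 16274250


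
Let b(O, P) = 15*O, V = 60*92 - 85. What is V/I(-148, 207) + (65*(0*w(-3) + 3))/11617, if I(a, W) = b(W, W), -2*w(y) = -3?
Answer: 12748774/7214157 ≈ 1.7672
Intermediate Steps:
V = 5435 (V = 5520 - 85 = 5435)
w(y) = 3/2 (w(y) = -1/2*(-3) = 3/2)
I(a, W) = 15*W
V/I(-148, 207) + (65*(0*w(-3) + 3))/11617 = 5435/((15*207)) + (65*(0*(3/2) + 3))/11617 = 5435/3105 + (65*(0 + 3))*(1/11617) = 5435*(1/3105) + (65*3)*(1/11617) = 1087/621 + 195*(1/11617) = 1087/621 + 195/11617 = 12748774/7214157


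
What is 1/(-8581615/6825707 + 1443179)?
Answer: 975101/1407244060134 ≈ 6.9291e-7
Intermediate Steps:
1/(-8581615/6825707 + 1443179) = 1/(-8581615*1/6825707 + 1443179) = 1/(-1225945/975101 + 1443179) = 1/(1407244060134/975101) = 975101/1407244060134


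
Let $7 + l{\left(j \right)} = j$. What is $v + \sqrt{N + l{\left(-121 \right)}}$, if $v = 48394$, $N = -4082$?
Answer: $48394 + i \sqrt{4210} \approx 48394.0 + 64.885 i$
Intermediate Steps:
$l{\left(j \right)} = -7 + j$
$v + \sqrt{N + l{\left(-121 \right)}} = 48394 + \sqrt{-4082 - 128} = 48394 + \sqrt{-4210} = 48394 + i \sqrt{4210}$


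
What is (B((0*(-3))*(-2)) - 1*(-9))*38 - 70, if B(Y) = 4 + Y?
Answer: 424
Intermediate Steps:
(B((0*(-3))*(-2)) - 1*(-9))*38 - 70 = ((4 + (0*(-3))*(-2)) - 1*(-9))*38 - 70 = ((4 + 0*(-2)) + 9)*38 - 70 = ((4 + 0) + 9)*38 - 70 = (4 + 9)*38 - 70 = 13*38 - 70 = 494 - 70 = 424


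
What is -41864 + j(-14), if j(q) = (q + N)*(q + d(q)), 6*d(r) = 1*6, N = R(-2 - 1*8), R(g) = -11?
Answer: -41539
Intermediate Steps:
N = -11
d(r) = 1 (d(r) = (1*6)/6 = (1/6)*6 = 1)
j(q) = (1 + q)*(-11 + q) (j(q) = (q - 11)*(q + 1) = (-11 + q)*(1 + q) = (1 + q)*(-11 + q))
-41864 + j(-14) = -41864 + (-11 + (-14)**2 - 10*(-14)) = -41864 + (-11 + 196 + 140) = -41864 + 325 = -41539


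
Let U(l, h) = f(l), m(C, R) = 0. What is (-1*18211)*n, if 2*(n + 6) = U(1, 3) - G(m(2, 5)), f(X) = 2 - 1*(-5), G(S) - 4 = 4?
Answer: 236743/2 ≈ 1.1837e+5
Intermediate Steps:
G(S) = 8 (G(S) = 4 + 4 = 8)
f(X) = 7 (f(X) = 2 + 5 = 7)
U(l, h) = 7
n = -13/2 (n = -6 + (7 - 1*8)/2 = -6 + (7 - 8)/2 = -6 + (1/2)*(-1) = -6 - 1/2 = -13/2 ≈ -6.5000)
(-1*18211)*n = -1*18211*(-13/2) = -18211*(-13/2) = 236743/2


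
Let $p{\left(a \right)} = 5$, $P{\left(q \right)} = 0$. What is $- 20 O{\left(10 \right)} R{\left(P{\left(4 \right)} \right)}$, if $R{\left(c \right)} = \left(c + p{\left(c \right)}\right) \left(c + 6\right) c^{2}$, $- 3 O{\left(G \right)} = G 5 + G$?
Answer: $0$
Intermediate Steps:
$O{\left(G \right)} = - 2 G$ ($O{\left(G \right)} = - \frac{G 5 + G}{3} = - \frac{5 G + G}{3} = - \frac{6 G}{3} = - 2 G$)
$R{\left(c \right)} = c^{2} \left(5 + c\right) \left(6 + c\right)$ ($R{\left(c \right)} = \left(c + 5\right) \left(c + 6\right) c^{2} = \left(5 + c\right) \left(6 + c\right) c^{2} = c^{2} \left(5 + c\right) \left(6 + c\right)$)
$- 20 O{\left(10 \right)} R{\left(P{\left(4 \right)} \right)} = - 20 \left(\left(-2\right) 10\right) 0^{2} \left(30 + 0^{2} + 11 \cdot 0\right) = \left(-20\right) \left(-20\right) 0 \left(30 + 0 + 0\right) = 400 \cdot 0 \cdot 30 = 400 \cdot 0 = 0$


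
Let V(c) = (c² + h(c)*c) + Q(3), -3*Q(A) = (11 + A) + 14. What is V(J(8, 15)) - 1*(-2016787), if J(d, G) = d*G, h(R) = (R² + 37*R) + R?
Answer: 12919133/3 ≈ 4.3064e+6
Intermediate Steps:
Q(A) = -25/3 - A/3 (Q(A) = -((11 + A) + 14)/3 = -(25 + A)/3 = -25/3 - A/3)
h(R) = R² + 38*R
J(d, G) = G*d
V(c) = -28/3 + c² + c²*(38 + c) (V(c) = (c² + (c*(38 + c))*c) + (-25/3 - ⅓*3) = (c² + c²*(38 + c)) + (-25/3 - 1) = (c² + c²*(38 + c)) - 28/3 = -28/3 + c² + c²*(38 + c))
V(J(8, 15)) - 1*(-2016787) = (-28/3 + (15*8)³ + 39*(15*8)²) - 1*(-2016787) = (-28/3 + 120³ + 39*120²) + 2016787 = (-28/3 + 1728000 + 39*14400) + 2016787 = (-28/3 + 1728000 + 561600) + 2016787 = 6868772/3 + 2016787 = 12919133/3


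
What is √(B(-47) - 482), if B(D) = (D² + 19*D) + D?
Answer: √787 ≈ 28.054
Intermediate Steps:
B(D) = D² + 20*D
√(B(-47) - 482) = √(-47*(20 - 47) - 482) = √(-47*(-27) - 482) = √(1269 - 482) = √787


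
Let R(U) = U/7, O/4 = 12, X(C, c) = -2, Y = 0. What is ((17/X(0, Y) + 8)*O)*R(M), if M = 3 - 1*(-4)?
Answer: -24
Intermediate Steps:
M = 7 (M = 3 + 4 = 7)
O = 48 (O = 4*12 = 48)
R(U) = U/7 (R(U) = U*(⅐) = U/7)
((17/X(0, Y) + 8)*O)*R(M) = ((17/(-2) + 8)*48)*((⅐)*7) = ((17*(-½) + 8)*48)*1 = ((-17/2 + 8)*48)*1 = -½*48*1 = -24*1 = -24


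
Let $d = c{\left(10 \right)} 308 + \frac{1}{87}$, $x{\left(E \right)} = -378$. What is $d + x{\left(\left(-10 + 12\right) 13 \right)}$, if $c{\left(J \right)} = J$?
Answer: $\frac{235075}{87} \approx 2702.0$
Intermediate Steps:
$d = \frac{267961}{87}$ ($d = 10 \cdot 308 + \frac{1}{87} = 3080 + \frac{1}{87} = \frac{267961}{87} \approx 3080.0$)
$d + x{\left(\left(-10 + 12\right) 13 \right)} = \frac{267961}{87} - 378 = \frac{235075}{87}$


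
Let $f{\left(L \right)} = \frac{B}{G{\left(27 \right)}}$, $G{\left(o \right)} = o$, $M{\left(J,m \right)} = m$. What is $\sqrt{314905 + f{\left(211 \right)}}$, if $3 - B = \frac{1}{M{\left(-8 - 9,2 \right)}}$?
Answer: $\frac{5 \sqrt{4081170}}{18} \approx 561.16$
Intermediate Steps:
$B = \frac{5}{2}$ ($B = 3 - \frac{1}{2} = \frac{5}{2} \approx 2.5$)
$f{\left(L \right)} = \frac{5}{54}$ ($f{\left(L \right)} = \frac{5}{2 \cdot 27} = \frac{5}{2} \cdot \frac{1}{27} = \frac{5}{54}$)
$\sqrt{314905 + f{\left(211 \right)}} = \sqrt{314905 + \frac{5}{54}} = \sqrt{\frac{17004875}{54}} = \frac{5 \sqrt{4081170}}{18}$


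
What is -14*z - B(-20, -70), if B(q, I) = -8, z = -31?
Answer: 442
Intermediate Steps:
-14*z - B(-20, -70) = -14*(-31) - 1*(-8) = 434 + 8 = 442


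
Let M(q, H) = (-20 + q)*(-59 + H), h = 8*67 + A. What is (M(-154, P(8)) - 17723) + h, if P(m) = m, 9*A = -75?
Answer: -24964/3 ≈ -8321.3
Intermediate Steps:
A = -25/3 (A = (⅑)*(-75) = -25/3 ≈ -8.3333)
h = 1583/3 (h = 8*67 - 25/3 = 536 - 25/3 = 1583/3 ≈ 527.67)
M(q, H) = (-59 + H)*(-20 + q)
(M(-154, P(8)) - 17723) + h = ((1180 - 59*(-154) - 20*8 + 8*(-154)) - 17723) + 1583/3 = ((1180 + 9086 - 160 - 1232) - 17723) + 1583/3 = (8874 - 17723) + 1583/3 = -8849 + 1583/3 = -24964/3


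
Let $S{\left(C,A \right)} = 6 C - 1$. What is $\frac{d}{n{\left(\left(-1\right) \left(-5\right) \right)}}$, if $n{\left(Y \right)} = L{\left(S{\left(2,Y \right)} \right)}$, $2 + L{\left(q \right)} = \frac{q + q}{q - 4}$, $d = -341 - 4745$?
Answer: $- \frac{17801}{4} \approx -4450.3$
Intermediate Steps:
$d = -5086$
$S{\left(C,A \right)} = -1 + 6 C$
$L{\left(q \right)} = -2 + \frac{2 q}{-4 + q}$ ($L{\left(q \right)} = -2 + \frac{q + q}{q - 4} = -2 + \frac{2 q}{-4 + q}$)
$n{\left(Y \right)} = \frac{8}{7}$ ($n{\left(Y \right)} = \frac{8}{-4 + \left(-1 + 6 \cdot 2\right)} = \frac{8}{-4 + \left(-1 + 12\right)} = \frac{8}{-4 + 11} = \frac{8}{7}$)
$\frac{d}{n{\left(\left(-1\right) \left(-5\right) \right)}} = - \frac{5086}{\frac{8}{7}} = \left(-5086\right) \frac{7}{8} = - \frac{17801}{4}$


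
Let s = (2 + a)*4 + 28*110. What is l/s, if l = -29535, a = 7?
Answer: -29535/3116 ≈ -9.4785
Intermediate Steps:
s = 3116 (s = (2 + 7)*4 + 28*110 = 9*4 + 3080 = 36 + 3080 = 3116)
l/s = -29535/3116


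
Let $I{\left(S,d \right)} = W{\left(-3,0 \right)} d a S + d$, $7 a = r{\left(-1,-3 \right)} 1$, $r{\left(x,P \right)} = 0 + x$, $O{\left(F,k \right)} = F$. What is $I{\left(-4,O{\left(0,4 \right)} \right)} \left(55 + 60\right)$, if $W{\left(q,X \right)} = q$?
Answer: $0$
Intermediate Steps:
$r{\left(x,P \right)} = x$
$a = - \frac{1}{7}$ ($a = \frac{\left(-1\right) 1}{7} = \frac{1}{7} \left(-1\right) = - \frac{1}{7} \approx -0.14286$)
$I{\left(S,d \right)} = d + \frac{3 S d}{7}$ ($I{\left(S,d \right)} = - 3 d \left(- \frac{1}{7}\right) S + d = \frac{3 d}{7} S + d = \frac{3 S d}{7} + d = d + \frac{3 S d}{7}$)
$I{\left(-4,O{\left(0,4 \right)} \right)} \left(55 + 60\right) = \frac{1}{7} \cdot 0 \left(7 + 3 \left(-4\right)\right) \left(55 + 60\right) = \frac{1}{7} \cdot 0 \left(7 - 12\right) 115 = \frac{1}{7} \cdot 0 \left(-5\right) 115 = 0 \cdot 115 = 0$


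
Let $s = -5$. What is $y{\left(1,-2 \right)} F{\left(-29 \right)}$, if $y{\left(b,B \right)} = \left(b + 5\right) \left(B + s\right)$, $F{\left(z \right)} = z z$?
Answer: $-35322$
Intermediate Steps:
$F{\left(z \right)} = z^{2}$
$y{\left(b,B \right)} = \left(-5 + B\right) \left(5 + b\right)$ ($y{\left(b,B \right)} = \left(b + 5\right) \left(B - 5\right) = \left(5 + b\right) \left(-5 + B\right) = \left(-5 + B\right) \left(5 + b\right)$)
$y{\left(1,-2 \right)} F{\left(-29 \right)} = \left(-25 - 5 + 5 \left(-2\right) - 2\right) \left(-29\right)^{2} = \left(-25 - 5 - 10 - 2\right) 841 = \left(-42\right) 841 = -35322$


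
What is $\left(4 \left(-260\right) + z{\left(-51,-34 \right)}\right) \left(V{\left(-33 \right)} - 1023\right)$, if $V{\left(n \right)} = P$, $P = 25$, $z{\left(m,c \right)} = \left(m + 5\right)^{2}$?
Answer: $-1073848$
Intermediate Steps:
$z{\left(m,c \right)} = \left(5 + m\right)^{2}$
$V{\left(n \right)} = 25$
$\left(4 \left(-260\right) + z{\left(-51,-34 \right)}\right) \left(V{\left(-33 \right)} - 1023\right) = \left(4 \left(-260\right) + \left(5 - 51\right)^{2}\right) \left(25 - 1023\right) = \left(-1040 + \left(-46\right)^{2}\right) \left(-998\right) = \left(-1040 + 2116\right) \left(-998\right) = 1076 \left(-998\right) = -1073848$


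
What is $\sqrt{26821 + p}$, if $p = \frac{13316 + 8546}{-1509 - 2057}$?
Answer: $\frac{4 \sqrt{5327928506}}{1783} \approx 163.75$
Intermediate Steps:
$p = - \frac{10931}{1783}$ ($p = \frac{21862}{-3566} = 21862 \left(- \frac{1}{3566}\right) = - \frac{10931}{1783} \approx -6.1307$)
$\sqrt{26821 + p} = \sqrt{26821 - \frac{10931}{1783}} = \sqrt{\frac{47810912}{1783}} = \frac{4 \sqrt{5327928506}}{1783}$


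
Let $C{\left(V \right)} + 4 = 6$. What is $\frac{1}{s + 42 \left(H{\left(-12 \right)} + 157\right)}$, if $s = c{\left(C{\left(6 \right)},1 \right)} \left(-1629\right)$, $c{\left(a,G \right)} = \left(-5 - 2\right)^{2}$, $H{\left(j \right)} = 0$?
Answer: $- \frac{1}{73227} \approx -1.3656 \cdot 10^{-5}$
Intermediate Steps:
$C{\left(V \right)} = 2$ ($C{\left(V \right)} = -4 + 6 = 2$)
$c{\left(a,G \right)} = 49$ ($c{\left(a,G \right)} = \left(-7\right)^{2} = 49$)
$s = -79821$ ($s = 49 \left(-1629\right) = -79821$)
$\frac{1}{s + 42 \left(H{\left(-12 \right)} + 157\right)} = \frac{1}{-79821 + 42 \left(0 + 157\right)} = \frac{1}{-79821 + 42 \cdot 157} = \frac{1}{-79821 + 6594} = \frac{1}{-73227} = - \frac{1}{73227}$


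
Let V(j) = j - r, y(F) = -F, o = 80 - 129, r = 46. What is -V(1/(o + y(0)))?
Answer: 2255/49 ≈ 46.020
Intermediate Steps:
o = -49
V(j) = -46 + j (V(j) = j - 1*46 = j - 46 = -46 + j)
-V(1/(o + y(0))) = -(-46 + 1/(-49 - 1*0)) = -(-46 + 1/(-49 + 0)) = -(-46 + 1/(-49)) = -(-46 - 1/49) = -1*(-2255/49) = 2255/49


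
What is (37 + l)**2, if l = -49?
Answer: 144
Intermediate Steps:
(37 + l)**2 = (37 - 49)**2 = (-12)**2 = 144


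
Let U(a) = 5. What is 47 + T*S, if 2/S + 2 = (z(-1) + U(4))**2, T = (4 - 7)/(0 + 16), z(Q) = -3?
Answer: 749/16 ≈ 46.813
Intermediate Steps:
T = -3/16 ≈ -0.18750
S = 1 (S = 2/(-2 + (-3 + 5)**2) = 2/(-2 + 2**2) = 2/(-2 + 4) = 2/2 = 2*(1/2) = 1)
47 + T*S = 47 - 3/16*1 = 47 - 3/16 = 749/16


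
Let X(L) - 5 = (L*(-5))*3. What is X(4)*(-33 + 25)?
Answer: 440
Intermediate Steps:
X(L) = 5 - 15*L (X(L) = 5 + (L*(-5))*3 = 5 - 5*L*3 = 5 - 15*L)
X(4)*(-33 + 25) = (5 - 15*4)*(-33 + 25) = (5 - 60)*(-8) = -55*(-8) = 440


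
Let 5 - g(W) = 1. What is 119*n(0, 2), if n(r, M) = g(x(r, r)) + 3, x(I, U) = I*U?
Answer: 833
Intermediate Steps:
g(W) = 4 (g(W) = 5 - 1*1 = 5 - 1 = 4)
n(r, M) = 7 (n(r, M) = 4 + 3 = 7)
119*n(0, 2) = 119*7 = 833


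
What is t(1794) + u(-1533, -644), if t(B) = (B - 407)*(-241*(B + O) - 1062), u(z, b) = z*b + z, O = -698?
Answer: -366843907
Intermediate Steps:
u(z, b) = z + b*z (u(z, b) = b*z + z = z + b*z)
t(B) = (-407 + B)*(167156 - 241*B) (t(B) = (B - 407)*(-241*(B - 698) - 1062) = (-407 + B)*(-241*(-698 + B) - 1062) = (-407 + B)*((168218 - 241*B) - 1062) = (-407 + B)*(167156 - 241*B))
t(1794) + u(-1533, -644) = (-68032492 - 241*1794**2 + 265243*1794) - 1533*(1 - 644) = (-68032492 - 241*3218436 + 475845942) - 1533*(-643) = (-68032492 - 775643076 + 475845942) + 985719 = -367829626 + 985719 = -366843907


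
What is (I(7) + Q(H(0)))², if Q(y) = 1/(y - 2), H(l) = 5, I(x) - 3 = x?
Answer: 961/9 ≈ 106.78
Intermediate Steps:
I(x) = 3 + x
Q(y) = 1/(-2 + y)
(I(7) + Q(H(0)))² = ((3 + 7) + 1/(-2 + 5))² = (10 + 1/3)² = (10 + ⅓)² = (31/3)² = 961/9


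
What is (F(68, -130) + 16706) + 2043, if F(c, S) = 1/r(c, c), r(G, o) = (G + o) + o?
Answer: 3824797/204 ≈ 18749.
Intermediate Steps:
r(G, o) = G + 2*o
F(c, S) = 1/(3*c) (F(c, S) = 1/(c + 2*c) = 1/(3*c))
(F(68, -130) + 16706) + 2043 = ((⅓)/68 + 16706) + 2043 = ((⅓)*(1/68) + 16706) + 2043 = (1/204 + 16706) + 2043 = 3408025/204 + 2043 = 3824797/204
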